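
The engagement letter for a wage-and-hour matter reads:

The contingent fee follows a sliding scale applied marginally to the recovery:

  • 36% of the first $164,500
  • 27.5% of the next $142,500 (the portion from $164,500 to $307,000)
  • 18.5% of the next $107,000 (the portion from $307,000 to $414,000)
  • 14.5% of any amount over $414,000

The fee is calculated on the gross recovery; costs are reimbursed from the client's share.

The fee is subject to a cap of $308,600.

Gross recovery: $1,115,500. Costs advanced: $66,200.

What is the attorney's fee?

$219,920.00

Fee base is the gross recovery, $1,115,500; costs are reimbursed separately.
First $164,500 at 36% = $59,220.00
Next $142,500 at 27.5% = $39,187.50
Next $107,000 at 18.5% = $19,795.00
Remaining $701,500 at 14.5% = $101,717.50
Fee: $59,220.00 + $39,187.50 + $19,795.00 + $101,717.50 = $219,920.00
$219,920.00 is under the $308,600 cap.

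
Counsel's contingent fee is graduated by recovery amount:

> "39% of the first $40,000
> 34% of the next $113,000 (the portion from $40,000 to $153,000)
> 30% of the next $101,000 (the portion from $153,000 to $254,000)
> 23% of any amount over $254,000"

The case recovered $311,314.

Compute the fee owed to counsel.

First $40,000 at 39% = $15,600.00
Next $113,000 at 34% = $38,420.00
Next $101,000 at 30% = $30,300.00
Remaining $57,314 at 23% = $13,182.22
Fee: $15,600.00 + $38,420.00 + $30,300.00 + $13,182.22 = $97,502.22

$97,502.22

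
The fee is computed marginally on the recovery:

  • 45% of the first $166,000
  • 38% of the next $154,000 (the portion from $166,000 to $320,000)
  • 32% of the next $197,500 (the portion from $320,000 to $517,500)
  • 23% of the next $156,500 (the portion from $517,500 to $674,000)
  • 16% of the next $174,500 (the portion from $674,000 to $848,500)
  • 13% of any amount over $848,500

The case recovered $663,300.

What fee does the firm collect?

First $166,000 at 45% = $74,700.00
Next $154,000 at 38% = $58,520.00
Next $197,500 at 32% = $63,200.00
Remaining $145,800 at 23% = $33,534.00
Fee: $74,700.00 + $58,520.00 + $63,200.00 + $33,534.00 = $229,954.00

$229,954.00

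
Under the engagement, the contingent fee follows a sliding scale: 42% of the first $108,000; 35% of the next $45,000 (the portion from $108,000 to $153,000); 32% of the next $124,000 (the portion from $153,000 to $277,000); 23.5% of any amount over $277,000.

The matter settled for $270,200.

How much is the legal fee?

First $108,000 at 42% = $45,360.00
Next $45,000 at 35% = $15,750.00
Remaining $117,200 at 32% = $37,504.00
Fee: $45,360.00 + $15,750.00 + $37,504.00 = $98,614.00

$98,614.00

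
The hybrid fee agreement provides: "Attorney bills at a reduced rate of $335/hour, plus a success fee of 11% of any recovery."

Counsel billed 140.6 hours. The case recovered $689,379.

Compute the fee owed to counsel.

$122,932.69

Hourly: 140.6 × $335 = $47,101.00
Success fee: 11% of $689,379 = $75,831.69
Total: $47,101.00 + $75,831.69 = $122,932.69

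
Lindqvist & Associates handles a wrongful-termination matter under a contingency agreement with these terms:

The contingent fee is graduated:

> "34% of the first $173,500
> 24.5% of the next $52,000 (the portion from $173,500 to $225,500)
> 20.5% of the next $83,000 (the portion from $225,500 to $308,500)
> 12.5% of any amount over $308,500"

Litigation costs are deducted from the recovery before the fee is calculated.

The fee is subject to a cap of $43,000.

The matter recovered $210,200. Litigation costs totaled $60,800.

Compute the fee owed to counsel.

$43,000.00

Fee base (net of costs): $210,200 − $60,800 = $149,400
First $149,400 at 34% = $50,796.00
$50,796.00 exceeds the $43,000 cap, so the fee is capped at $43,000.00.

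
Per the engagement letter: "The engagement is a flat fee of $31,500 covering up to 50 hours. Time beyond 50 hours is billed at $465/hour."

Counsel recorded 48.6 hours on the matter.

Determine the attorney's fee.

$31,500.00

48.6 hours is within the 50-hour scope; only the flat fee applies.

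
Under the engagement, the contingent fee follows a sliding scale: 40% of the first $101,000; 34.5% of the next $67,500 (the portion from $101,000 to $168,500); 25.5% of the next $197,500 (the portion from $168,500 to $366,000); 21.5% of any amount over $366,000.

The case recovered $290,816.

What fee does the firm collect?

First $101,000 at 40% = $40,400.00
Next $67,500 at 34.5% = $23,287.50
Remaining $122,316 at 25.5% = $31,190.58
Fee: $40,400.00 + $23,287.50 + $31,190.58 = $94,878.08

$94,878.08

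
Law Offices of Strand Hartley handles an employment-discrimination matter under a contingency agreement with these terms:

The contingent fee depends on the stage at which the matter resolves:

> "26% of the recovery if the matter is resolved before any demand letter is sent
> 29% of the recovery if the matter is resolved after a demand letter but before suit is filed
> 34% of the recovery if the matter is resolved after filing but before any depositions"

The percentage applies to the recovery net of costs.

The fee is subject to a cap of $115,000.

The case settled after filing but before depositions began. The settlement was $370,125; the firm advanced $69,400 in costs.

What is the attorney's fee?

$102,246.50

Fee base (net of costs): $370,125 − $69,400 = $300,725
The matter settled after filing but before depositions began, so the 34% rate applies.
$300,725 × 34% = $102,246.50
$102,246.50 is under the $115,000 cap.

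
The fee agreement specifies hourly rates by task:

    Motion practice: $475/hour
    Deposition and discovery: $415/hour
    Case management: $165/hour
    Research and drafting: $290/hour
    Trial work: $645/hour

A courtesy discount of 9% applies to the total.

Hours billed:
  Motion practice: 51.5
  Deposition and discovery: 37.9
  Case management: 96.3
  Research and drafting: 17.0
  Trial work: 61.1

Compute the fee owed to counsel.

Motion practice: 51.5 × $475 = $24,462.50
Deposition and discovery: 37.9 × $415 = $15,728.50
Case management: 96.3 × $165 = $15,889.50
Research and drafting: 17.0 × $290 = $4,930.00
Trial work: 61.1 × $645 = $39,409.50
Subtotal: $100,420.00
Less 9% discount: −$9,037.80
Total: $100,420.00 − $9,037.80 = $91,382.20

$91,382.20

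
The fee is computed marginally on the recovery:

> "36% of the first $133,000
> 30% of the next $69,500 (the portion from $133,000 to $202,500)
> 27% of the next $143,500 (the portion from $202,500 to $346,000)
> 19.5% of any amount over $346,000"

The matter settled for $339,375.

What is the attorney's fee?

First $133,000 at 36% = $47,880.00
Next $69,500 at 30% = $20,850.00
Remaining $136,875 at 27% = $36,956.25
Fee: $47,880.00 + $20,850.00 + $36,956.25 = $105,686.25

$105,686.25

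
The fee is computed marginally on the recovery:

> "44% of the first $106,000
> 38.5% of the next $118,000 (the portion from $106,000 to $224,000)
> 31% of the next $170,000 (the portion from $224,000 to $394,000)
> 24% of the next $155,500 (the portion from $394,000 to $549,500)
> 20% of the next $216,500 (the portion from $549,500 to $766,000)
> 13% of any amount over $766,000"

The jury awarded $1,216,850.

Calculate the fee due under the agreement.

$284,000.50

First $106,000 at 44% = $46,640.00
Next $118,000 at 38.5% = $45,430.00
Next $170,000 at 31% = $52,700.00
Next $155,500 at 24% = $37,320.00
Next $216,500 at 20% = $43,300.00
Remaining $450,850 at 13% = $58,610.50
Fee: $46,640.00 + $45,430.00 + $52,700.00 + $37,320.00 + $43,300.00 + $58,610.50 = $284,000.50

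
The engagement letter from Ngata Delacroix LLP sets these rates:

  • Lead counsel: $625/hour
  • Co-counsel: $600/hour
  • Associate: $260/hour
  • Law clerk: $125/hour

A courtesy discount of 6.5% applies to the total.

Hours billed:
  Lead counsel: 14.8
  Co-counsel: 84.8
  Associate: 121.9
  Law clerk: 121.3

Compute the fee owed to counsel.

$100,032.38

Lead counsel: 14.8 × $625 = $9,250.00
Co-counsel: 84.8 × $600 = $50,880.00
Associate: 121.9 × $260 = $31,694.00
Law clerk: 121.3 × $125 = $15,162.50
Subtotal: $106,986.50
Less 6.5% discount: −$6,954.12
Total: $106,986.50 − $6,954.12 = $100,032.38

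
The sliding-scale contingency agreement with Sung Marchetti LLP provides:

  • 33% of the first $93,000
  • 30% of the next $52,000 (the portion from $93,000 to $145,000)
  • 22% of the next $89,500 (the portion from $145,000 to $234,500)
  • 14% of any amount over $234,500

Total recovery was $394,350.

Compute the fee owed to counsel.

First $93,000 at 33% = $30,690.00
Next $52,000 at 30% = $15,600.00
Next $89,500 at 22% = $19,690.00
Remaining $159,850 at 14% = $22,379.00
Fee: $30,690.00 + $15,600.00 + $19,690.00 + $22,379.00 = $88,359.00

$88,359.00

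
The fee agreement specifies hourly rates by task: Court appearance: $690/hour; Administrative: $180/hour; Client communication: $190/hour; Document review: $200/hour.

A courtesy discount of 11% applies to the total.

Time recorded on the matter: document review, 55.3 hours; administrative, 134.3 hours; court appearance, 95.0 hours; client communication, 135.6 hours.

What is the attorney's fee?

$112,627.72

Court appearance: 95.0 × $690 = $65,550.00
Administrative: 134.3 × $180 = $24,174.00
Client communication: 135.6 × $190 = $25,764.00
Document review: 55.3 × $200 = $11,060.00
Subtotal: $126,548.00
Less 11% discount: −$13,920.28
Total: $126,548.00 − $13,920.28 = $112,627.72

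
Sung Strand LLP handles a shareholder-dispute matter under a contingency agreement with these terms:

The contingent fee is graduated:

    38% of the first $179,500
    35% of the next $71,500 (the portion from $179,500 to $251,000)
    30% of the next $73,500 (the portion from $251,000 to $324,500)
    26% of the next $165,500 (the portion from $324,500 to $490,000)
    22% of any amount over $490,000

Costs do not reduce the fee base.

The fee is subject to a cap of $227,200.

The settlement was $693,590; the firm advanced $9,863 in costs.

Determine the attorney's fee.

Fee base is the gross recovery, $693,590; costs are reimbursed separately.
First $179,500 at 38% = $68,210.00
Next $71,500 at 35% = $25,025.00
Next $73,500 at 30% = $22,050.00
Next $165,500 at 26% = $43,030.00
Remaining $203,590 at 22% = $44,789.80
Fee: $68,210.00 + $25,025.00 + $22,050.00 + $43,030.00 + $44,789.80 = $203,104.80
$203,104.80 is under the $227,200 cap.

$203,104.80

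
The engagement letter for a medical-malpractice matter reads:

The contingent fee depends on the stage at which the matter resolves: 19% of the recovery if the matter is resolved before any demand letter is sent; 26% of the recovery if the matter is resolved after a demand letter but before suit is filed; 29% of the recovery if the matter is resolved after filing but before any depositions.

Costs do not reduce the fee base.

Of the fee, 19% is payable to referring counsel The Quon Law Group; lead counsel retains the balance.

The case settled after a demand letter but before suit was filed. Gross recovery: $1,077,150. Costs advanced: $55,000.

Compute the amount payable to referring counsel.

Fee base is the gross recovery, $1,077,150; costs are reimbursed separately.
The matter settled after a demand letter but before suit was filed, so the 26% rate applies.
$1,077,150 × 26% = $280,059.00
Referral share: 19% of $280,059.00 = $53,211.21; lead counsel retains $280,059.00 − $53,211.21 = $226,847.79.

$53,211.21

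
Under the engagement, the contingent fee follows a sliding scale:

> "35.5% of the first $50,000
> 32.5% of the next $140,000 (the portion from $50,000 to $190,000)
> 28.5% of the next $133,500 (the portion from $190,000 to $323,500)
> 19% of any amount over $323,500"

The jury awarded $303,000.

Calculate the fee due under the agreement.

$95,455.00

First $50,000 at 35.5% = $17,750.00
Next $140,000 at 32.5% = $45,500.00
Remaining $113,000 at 28.5% = $32,205.00
Fee: $17,750.00 + $45,500.00 + $32,205.00 = $95,455.00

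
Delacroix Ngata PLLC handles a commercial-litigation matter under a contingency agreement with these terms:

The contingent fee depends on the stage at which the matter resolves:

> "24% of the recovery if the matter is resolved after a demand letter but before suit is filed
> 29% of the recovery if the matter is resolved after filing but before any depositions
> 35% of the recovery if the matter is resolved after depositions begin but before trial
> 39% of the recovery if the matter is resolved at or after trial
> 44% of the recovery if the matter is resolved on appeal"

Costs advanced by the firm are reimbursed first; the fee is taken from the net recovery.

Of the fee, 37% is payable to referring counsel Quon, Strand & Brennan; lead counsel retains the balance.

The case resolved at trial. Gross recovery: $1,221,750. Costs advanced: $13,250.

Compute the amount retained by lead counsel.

$296,928.45

Fee base (net of costs): $1,221,750 − $13,250 = $1,208,500
The matter resolved at trial, so the 39% rate applies.
$1,208,500 × 39% = $471,315.00
Referral share: 37% of $471,315.00 = $174,386.55; lead counsel retains $471,315.00 − $174,386.55 = $296,928.45.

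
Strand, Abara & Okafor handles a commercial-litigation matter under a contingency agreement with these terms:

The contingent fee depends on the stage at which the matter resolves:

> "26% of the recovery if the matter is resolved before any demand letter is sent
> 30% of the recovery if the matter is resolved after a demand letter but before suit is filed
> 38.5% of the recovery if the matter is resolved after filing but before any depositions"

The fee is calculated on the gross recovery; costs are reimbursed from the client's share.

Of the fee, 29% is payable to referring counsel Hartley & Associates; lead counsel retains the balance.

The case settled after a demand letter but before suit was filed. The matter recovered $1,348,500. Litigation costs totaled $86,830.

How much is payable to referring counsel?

$117,319.50

Fee base is the gross recovery, $1,348,500; costs are reimbursed separately.
The matter settled after a demand letter but before suit was filed, so the 30% rate applies.
$1,348,500 × 30% = $404,550.00
Referral share: 29% of $404,550.00 = $117,319.50; lead counsel retains $404,550.00 − $117,319.50 = $287,230.50.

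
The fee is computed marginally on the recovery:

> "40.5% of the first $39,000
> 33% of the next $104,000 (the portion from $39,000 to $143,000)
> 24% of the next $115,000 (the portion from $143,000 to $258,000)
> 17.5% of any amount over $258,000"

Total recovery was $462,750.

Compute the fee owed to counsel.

$113,546.25

First $39,000 at 40.5% = $15,795.00
Next $104,000 at 33% = $34,320.00
Next $115,000 at 24% = $27,600.00
Remaining $204,750 at 17.5% = $35,831.25
Fee: $15,795.00 + $34,320.00 + $27,600.00 + $35,831.25 = $113,546.25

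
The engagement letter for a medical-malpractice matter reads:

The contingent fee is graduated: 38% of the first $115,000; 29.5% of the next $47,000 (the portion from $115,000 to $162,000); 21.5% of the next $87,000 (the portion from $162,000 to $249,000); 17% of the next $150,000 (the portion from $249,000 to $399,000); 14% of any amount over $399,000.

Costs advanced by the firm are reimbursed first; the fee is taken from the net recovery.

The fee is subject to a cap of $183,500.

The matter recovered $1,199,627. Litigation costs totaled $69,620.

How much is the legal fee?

Fee base (net of costs): $1,199,627 − $69,620 = $1,130,007
First $115,000 at 38% = $43,700.00
Next $47,000 at 29.5% = $13,865.00
Next $87,000 at 21.5% = $18,705.00
Next $150,000 at 17% = $25,500.00
Remaining $731,007 at 14% = $102,340.98
Fee: $43,700.00 + $13,865.00 + $18,705.00 + $25,500.00 + $102,340.98 = $204,110.98
$204,110.98 exceeds the $183,500 cap, so the fee is capped at $183,500.00.

$183,500.00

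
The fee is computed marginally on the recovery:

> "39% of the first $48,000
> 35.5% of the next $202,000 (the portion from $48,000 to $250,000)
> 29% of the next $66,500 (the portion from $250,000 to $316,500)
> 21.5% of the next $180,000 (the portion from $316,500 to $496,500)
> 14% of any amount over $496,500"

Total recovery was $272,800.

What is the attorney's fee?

First $48,000 at 39% = $18,720.00
Next $202,000 at 35.5% = $71,710.00
Remaining $22,800 at 29% = $6,612.00
Fee: $18,720.00 + $71,710.00 + $6,612.00 = $97,042.00

$97,042.00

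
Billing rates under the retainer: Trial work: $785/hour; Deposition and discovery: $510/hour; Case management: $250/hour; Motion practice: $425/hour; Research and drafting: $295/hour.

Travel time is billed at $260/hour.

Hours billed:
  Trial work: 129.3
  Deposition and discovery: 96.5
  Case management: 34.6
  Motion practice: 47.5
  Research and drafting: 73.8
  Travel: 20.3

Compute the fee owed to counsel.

$206,602.00

Trial work: 129.3 × $785 = $101,500.50
Deposition and discovery: 96.5 × $510 = $49,215.00
Case management: 34.6 × $250 = $8,650.00
Motion practice: 47.5 × $425 = $20,187.50
Research and drafting: 73.8 × $295 = $21,771.00
Subtotal: $101,500.50 + $49,215.00 + $8,650.00 + $20,187.50 + $21,771.00 = $201,324.00
Travel: 20.3 × $260 = $5,278.00
Total: $201,324.00 + $5,278.00 = $206,602.00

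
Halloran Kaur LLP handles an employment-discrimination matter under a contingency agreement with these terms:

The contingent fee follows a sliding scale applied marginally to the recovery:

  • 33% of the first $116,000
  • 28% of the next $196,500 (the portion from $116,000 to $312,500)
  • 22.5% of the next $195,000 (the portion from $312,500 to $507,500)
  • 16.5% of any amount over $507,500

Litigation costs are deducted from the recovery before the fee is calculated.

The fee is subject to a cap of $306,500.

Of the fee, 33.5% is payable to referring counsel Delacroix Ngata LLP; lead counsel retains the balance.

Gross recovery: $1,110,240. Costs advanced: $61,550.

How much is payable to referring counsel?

$75,867.90

Fee base (net of costs): $1,110,240 − $61,550 = $1,048,690
First $116,000 at 33% = $38,280.00
Next $196,500 at 28% = $55,020.00
Next $195,000 at 22.5% = $43,875.00
Remaining $541,190 at 16.5% = $89,296.35
Fee: $38,280.00 + $55,020.00 + $43,875.00 + $89,296.35 = $226,471.35
$226,471.35 is under the $306,500 cap.
Referral share: 33.5% of $226,471.35 = $75,867.90; lead counsel retains $226,471.35 − $75,867.90 = $150,603.45.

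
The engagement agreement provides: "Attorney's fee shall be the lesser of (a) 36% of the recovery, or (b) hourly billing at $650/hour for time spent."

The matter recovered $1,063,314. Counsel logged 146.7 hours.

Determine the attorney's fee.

$95,355.00

(a) 36% of $1,063,314 = $382,793.04
(b) 146.7 × $650 = $95,355.00
The lesser is (b): $95,355.00.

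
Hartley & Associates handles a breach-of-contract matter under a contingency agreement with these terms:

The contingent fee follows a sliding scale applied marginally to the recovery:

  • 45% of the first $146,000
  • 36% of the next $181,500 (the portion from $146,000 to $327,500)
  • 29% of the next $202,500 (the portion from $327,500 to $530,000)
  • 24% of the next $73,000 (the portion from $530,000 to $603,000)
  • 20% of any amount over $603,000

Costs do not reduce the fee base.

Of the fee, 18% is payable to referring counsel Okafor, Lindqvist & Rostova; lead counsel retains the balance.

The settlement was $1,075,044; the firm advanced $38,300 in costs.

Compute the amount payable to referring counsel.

$54,304.88

Fee base is the gross recovery, $1,075,044; costs are reimbursed separately.
First $146,000 at 45% = $65,700.00
Next $181,500 at 36% = $65,340.00
Next $202,500 at 29% = $58,725.00
Next $73,000 at 24% = $17,520.00
Remaining $472,044 at 20% = $94,408.80
Fee: $65,700.00 + $65,340.00 + $58,725.00 + $17,520.00 + $94,408.80 = $301,693.80
Referral share: 18% of $301,693.80 = $54,304.88; lead counsel retains $301,693.80 − $54,304.88 = $247,388.92.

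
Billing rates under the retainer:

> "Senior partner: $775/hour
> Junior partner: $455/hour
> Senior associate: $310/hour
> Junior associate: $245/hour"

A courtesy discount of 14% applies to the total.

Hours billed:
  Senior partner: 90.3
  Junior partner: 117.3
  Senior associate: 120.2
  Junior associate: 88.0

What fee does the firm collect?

$156,671.36

Senior partner: 90.3 × $775 = $69,982.50
Junior partner: 117.3 × $455 = $53,371.50
Senior associate: 120.2 × $310 = $37,262.00
Junior associate: 88.0 × $245 = $21,560.00
Subtotal: $182,176.00
Less 14% discount: −$25,504.64
Total: $182,176.00 − $25,504.64 = $156,671.36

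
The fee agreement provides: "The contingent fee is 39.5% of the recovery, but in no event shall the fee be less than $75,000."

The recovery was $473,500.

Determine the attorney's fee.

39.5% of $473,500 = $187,032.50
That exceeds the $75,000 minimum.

$187,032.50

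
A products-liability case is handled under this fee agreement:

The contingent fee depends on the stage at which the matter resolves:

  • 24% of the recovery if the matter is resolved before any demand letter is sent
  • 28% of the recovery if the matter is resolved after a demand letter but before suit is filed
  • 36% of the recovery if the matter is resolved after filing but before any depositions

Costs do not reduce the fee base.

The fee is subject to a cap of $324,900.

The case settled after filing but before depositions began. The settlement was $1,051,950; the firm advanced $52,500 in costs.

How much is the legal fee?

$324,900.00

Fee base is the gross recovery, $1,051,950; costs are reimbursed separately.
The matter settled after filing but before depositions began, so the 36% rate applies.
$1,051,950 × 36% = $378,702.00
$378,702.00 exceeds the $324,900 cap, so the fee is capped at $324,900.00.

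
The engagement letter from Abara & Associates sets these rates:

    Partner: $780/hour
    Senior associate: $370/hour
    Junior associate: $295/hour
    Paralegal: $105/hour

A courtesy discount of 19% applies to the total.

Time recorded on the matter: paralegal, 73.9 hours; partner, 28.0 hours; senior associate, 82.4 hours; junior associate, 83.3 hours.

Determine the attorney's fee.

Partner: 28.0 × $780 = $21,840.00
Senior associate: 82.4 × $370 = $30,488.00
Junior associate: 83.3 × $295 = $24,573.50
Paralegal: 73.9 × $105 = $7,759.50
Subtotal: $84,661.00
Less 19% discount: −$16,085.59
Total: $84,661.00 − $16,085.59 = $68,575.41

$68,575.41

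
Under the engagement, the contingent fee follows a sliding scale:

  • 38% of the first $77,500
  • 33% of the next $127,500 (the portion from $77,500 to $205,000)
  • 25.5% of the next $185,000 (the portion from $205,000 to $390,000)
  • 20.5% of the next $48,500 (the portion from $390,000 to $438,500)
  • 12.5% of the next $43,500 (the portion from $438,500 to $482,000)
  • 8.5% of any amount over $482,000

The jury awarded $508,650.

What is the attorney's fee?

$136,345.25

First $77,500 at 38% = $29,450.00
Next $127,500 at 33% = $42,075.00
Next $185,000 at 25.5% = $47,175.00
Next $48,500 at 20.5% = $9,942.50
Next $43,500 at 12.5% = $5,437.50
Remaining $26,650 at 8.5% = $2,265.25
Fee: $29,450.00 + $42,075.00 + $47,175.00 + $9,942.50 + $5,437.50 + $2,265.25 = $136,345.25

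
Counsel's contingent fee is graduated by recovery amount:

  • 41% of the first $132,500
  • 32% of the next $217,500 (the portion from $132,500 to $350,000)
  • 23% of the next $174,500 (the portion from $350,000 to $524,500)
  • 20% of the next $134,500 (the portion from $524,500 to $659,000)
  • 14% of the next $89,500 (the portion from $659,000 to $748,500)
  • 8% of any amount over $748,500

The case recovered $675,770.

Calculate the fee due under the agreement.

$193,307.80

First $132,500 at 41% = $54,325.00
Next $217,500 at 32% = $69,600.00
Next $174,500 at 23% = $40,135.00
Next $134,500 at 20% = $26,900.00
Remaining $16,770 at 14% = $2,347.80
Fee: $54,325.00 + $69,600.00 + $40,135.00 + $26,900.00 + $2,347.80 = $193,307.80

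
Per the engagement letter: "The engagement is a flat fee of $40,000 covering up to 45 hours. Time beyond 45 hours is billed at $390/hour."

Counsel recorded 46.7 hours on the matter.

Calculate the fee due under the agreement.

$40,663.00

Flat fee: $40,000.00
Excess hours: 46.7 − 45 = 1.7
Overrun: 1.7 × $390 = $663.00
Total: $40,000.00 + $663.00 = $40,663.00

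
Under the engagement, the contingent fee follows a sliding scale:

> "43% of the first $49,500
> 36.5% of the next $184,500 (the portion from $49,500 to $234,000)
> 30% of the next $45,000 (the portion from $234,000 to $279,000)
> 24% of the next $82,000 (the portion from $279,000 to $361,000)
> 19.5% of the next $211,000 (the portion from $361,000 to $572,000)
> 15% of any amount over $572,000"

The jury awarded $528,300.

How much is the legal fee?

$154,431.00

First $49,500 at 43% = $21,285.00
Next $184,500 at 36.5% = $67,342.50
Next $45,000 at 30% = $13,500.00
Next $82,000 at 24% = $19,680.00
Remaining $167,300 at 19.5% = $32,623.50
Fee: $21,285.00 + $67,342.50 + $13,500.00 + $19,680.00 + $32,623.50 = $154,431.00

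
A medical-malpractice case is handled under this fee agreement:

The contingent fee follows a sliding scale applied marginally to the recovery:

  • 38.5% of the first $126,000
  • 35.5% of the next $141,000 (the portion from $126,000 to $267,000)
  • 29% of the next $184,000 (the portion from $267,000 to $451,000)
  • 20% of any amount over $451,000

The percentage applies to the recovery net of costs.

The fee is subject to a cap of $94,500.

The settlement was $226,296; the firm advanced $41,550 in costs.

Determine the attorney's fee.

$69,364.83

Fee base (net of costs): $226,296 − $41,550 = $184,746
First $126,000 at 38.5% = $48,510.00
Remaining $58,746 at 35.5% = $20,854.83
Fee: $48,510.00 + $20,854.83 = $69,364.83
$69,364.83 is under the $94,500 cap.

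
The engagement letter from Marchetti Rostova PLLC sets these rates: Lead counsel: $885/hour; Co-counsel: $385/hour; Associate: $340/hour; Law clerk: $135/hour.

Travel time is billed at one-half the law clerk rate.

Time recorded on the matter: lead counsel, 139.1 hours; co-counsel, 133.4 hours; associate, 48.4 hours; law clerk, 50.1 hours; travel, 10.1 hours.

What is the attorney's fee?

Lead counsel: 139.1 × $885 = $123,103.50
Co-counsel: 133.4 × $385 = $51,359.00
Associate: 48.4 × $340 = $16,456.00
Law clerk: 50.1 × $135 = $6,763.50
Subtotal: $123,103.50 + $51,359.00 + $16,456.00 + $6,763.50 = $197,682.00
Travel: 10.1 × ($135 ÷ 2) = 10.1 × $67.50 = $681.75
Total: $197,682.00 + $681.75 = $198,363.75

$198,363.75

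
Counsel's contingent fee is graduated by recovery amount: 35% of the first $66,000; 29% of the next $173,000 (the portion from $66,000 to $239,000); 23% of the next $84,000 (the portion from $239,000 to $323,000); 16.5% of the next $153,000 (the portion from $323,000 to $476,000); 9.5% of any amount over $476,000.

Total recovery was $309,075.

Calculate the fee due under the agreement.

$89,387.25

First $66,000 at 35% = $23,100.00
Next $173,000 at 29% = $50,170.00
Remaining $70,075 at 23% = $16,117.25
Fee: $23,100.00 + $50,170.00 + $16,117.25 = $89,387.25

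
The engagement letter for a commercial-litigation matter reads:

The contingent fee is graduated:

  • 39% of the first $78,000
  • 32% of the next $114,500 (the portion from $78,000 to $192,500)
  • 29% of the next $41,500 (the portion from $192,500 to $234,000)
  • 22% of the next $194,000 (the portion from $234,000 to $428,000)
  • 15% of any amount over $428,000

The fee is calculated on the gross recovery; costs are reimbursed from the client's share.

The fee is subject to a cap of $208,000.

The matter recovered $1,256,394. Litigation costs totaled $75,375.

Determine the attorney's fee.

Fee base is the gross recovery, $1,256,394; costs are reimbursed separately.
First $78,000 at 39% = $30,420.00
Next $114,500 at 32% = $36,640.00
Next $41,500 at 29% = $12,035.00
Next $194,000 at 22% = $42,680.00
Remaining $828,394 at 15% = $124,259.10
Fee: $30,420.00 + $36,640.00 + $12,035.00 + $42,680.00 + $124,259.10 = $246,034.10
$246,034.10 exceeds the $208,000 cap, so the fee is capped at $208,000.00.

$208,000.00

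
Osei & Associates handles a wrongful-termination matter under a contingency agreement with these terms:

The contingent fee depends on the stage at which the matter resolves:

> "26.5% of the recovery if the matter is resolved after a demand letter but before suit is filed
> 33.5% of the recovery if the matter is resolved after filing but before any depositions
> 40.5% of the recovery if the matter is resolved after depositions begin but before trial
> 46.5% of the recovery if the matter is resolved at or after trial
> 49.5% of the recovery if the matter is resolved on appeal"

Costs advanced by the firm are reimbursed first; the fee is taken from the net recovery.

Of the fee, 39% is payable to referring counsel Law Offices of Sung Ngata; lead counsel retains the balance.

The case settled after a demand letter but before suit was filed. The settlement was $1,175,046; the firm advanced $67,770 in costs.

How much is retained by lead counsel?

Fee base (net of costs): $1,175,046 − $67,770 = $1,107,276
The matter settled after a demand letter but before suit was filed, so the 26.5% rate applies.
$1,107,276 × 26.5% = $293,428.14
Referral share: 39% of $293,428.14 = $114,436.97; lead counsel retains $293,428.14 − $114,436.97 = $178,991.17.

$178,991.17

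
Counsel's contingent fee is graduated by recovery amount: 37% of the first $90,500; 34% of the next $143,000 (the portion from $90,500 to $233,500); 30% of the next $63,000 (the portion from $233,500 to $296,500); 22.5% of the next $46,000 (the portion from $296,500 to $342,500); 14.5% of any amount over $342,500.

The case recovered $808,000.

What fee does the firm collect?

$178,852.50

First $90,500 at 37% = $33,485.00
Next $143,000 at 34% = $48,620.00
Next $63,000 at 30% = $18,900.00
Next $46,000 at 22.5% = $10,350.00
Remaining $465,500 at 14.5% = $67,497.50
Fee: $33,485.00 + $48,620.00 + $18,900.00 + $10,350.00 + $67,497.50 = $178,852.50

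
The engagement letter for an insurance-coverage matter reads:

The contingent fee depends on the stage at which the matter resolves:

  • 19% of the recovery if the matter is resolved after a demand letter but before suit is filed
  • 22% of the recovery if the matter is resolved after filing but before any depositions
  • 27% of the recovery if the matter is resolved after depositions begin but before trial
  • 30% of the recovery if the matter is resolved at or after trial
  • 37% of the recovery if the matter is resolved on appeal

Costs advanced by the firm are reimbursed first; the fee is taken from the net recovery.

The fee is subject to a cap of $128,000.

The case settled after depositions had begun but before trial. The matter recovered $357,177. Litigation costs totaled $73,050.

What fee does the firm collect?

Fee base (net of costs): $357,177 − $73,050 = $284,127
The matter settled after depositions had begun but before trial, so the 27% rate applies.
$284,127 × 27% = $76,714.29
$76,714.29 is under the $128,000 cap.

$76,714.29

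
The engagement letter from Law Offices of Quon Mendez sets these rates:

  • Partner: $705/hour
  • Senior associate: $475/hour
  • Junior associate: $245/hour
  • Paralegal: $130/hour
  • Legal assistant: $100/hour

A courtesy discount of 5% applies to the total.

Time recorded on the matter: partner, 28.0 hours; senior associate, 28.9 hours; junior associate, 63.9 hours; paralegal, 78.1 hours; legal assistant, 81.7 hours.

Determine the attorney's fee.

Partner: 28.0 × $705 = $19,740.00
Senior associate: 28.9 × $475 = $13,727.50
Junior associate: 63.9 × $245 = $15,655.50
Paralegal: 78.1 × $130 = $10,153.00
Legal assistant: 81.7 × $100 = $8,170.00
Subtotal: $67,446.00
Less 5% discount: −$3,372.30
Total: $67,446.00 − $3,372.30 = $64,073.70

$64,073.70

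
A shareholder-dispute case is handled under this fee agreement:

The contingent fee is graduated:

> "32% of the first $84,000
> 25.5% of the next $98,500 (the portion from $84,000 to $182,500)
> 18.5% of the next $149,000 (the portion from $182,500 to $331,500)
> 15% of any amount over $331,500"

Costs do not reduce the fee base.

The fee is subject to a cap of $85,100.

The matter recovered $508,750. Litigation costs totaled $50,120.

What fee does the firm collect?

Fee base is the gross recovery, $508,750; costs are reimbursed separately.
First $84,000 at 32% = $26,880.00
Next $98,500 at 25.5% = $25,117.50
Next $149,000 at 18.5% = $27,565.00
Remaining $177,250 at 15% = $26,587.50
Fee: $26,880.00 + $25,117.50 + $27,565.00 + $26,587.50 = $106,150.00
$106,150.00 exceeds the $85,100 cap, so the fee is capped at $85,100.00.

$85,100.00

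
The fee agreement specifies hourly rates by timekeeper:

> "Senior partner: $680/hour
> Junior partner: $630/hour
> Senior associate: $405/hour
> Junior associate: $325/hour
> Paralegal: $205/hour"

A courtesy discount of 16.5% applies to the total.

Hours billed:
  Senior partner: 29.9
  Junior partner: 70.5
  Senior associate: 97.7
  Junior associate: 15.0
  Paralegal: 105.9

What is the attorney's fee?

$109,301.50

Senior partner: 29.9 × $680 = $20,332.00
Junior partner: 70.5 × $630 = $44,415.00
Senior associate: 97.7 × $405 = $39,568.50
Junior associate: 15.0 × $325 = $4,875.00
Paralegal: 105.9 × $205 = $21,709.50
Subtotal: $130,900.00
Less 16.5% discount: −$21,598.50
Total: $130,900.00 − $21,598.50 = $109,301.50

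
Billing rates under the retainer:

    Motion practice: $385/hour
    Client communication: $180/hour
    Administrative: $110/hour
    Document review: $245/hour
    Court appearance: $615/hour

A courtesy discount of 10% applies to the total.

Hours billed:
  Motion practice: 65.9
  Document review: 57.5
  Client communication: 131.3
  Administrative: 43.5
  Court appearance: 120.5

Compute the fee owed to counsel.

Motion practice: 65.9 × $385 = $25,371.50
Client communication: 131.3 × $180 = $23,634.00
Administrative: 43.5 × $110 = $4,785.00
Document review: 57.5 × $245 = $14,087.50
Court appearance: 120.5 × $615 = $74,107.50
Subtotal: $141,985.50
Less 10% discount: −$14,198.55
Total: $141,985.50 − $14,198.55 = $127,786.95

$127,786.95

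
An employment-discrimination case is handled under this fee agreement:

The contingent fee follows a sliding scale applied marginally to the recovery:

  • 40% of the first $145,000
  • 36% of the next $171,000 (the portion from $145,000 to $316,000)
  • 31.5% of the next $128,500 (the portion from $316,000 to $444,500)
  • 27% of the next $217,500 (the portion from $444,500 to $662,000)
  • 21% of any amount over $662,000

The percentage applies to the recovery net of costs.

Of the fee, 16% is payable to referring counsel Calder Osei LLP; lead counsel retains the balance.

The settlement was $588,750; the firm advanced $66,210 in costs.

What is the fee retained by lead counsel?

$152,130.97

Fee base (net of costs): $588,750 − $66,210 = $522,540
First $145,000 at 40% = $58,000.00
Next $171,000 at 36% = $61,560.00
Next $128,500 at 31.5% = $40,477.50
Remaining $78,040 at 27% = $21,070.80
Fee: $58,000.00 + $61,560.00 + $40,477.50 + $21,070.80 = $181,108.30
Referral share: 16% of $181,108.30 = $28,977.33; lead counsel retains $181,108.30 − $28,977.33 = $152,130.97.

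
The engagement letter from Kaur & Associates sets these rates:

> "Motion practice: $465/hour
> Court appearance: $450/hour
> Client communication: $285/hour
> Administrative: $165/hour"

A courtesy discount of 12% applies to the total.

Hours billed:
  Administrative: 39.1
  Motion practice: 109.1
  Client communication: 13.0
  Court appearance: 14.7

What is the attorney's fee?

$59,402.64

Motion practice: 109.1 × $465 = $50,731.50
Court appearance: 14.7 × $450 = $6,615.00
Client communication: 13.0 × $285 = $3,705.00
Administrative: 39.1 × $165 = $6,451.50
Subtotal: $67,503.00
Less 12% discount: −$8,100.36
Total: $67,503.00 − $8,100.36 = $59,402.64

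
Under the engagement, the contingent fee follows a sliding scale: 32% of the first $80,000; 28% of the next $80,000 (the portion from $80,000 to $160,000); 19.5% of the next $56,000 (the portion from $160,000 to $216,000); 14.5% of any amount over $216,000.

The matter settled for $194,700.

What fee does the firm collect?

$54,766.50

First $80,000 at 32% = $25,600.00
Next $80,000 at 28% = $22,400.00
Remaining $34,700 at 19.5% = $6,766.50
Fee: $25,600.00 + $22,400.00 + $6,766.50 = $54,766.50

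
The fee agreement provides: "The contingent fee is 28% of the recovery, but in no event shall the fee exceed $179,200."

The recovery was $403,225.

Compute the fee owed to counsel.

28% of $403,225 = $112,903.00
That is under the $179,200 cap.

$112,903.00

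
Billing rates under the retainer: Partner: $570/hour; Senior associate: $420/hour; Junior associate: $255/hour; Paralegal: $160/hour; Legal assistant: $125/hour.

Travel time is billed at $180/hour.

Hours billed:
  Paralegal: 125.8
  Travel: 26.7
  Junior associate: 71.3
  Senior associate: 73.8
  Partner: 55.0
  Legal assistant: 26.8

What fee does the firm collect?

Partner: 55.0 × $570 = $31,350.00
Senior associate: 73.8 × $420 = $30,996.00
Junior associate: 71.3 × $255 = $18,181.50
Paralegal: 125.8 × $160 = $20,128.00
Legal assistant: 26.8 × $125 = $3,350.00
Subtotal: $31,350.00 + $30,996.00 + $18,181.50 + $20,128.00 + $3,350.00 = $104,005.50
Travel: 26.7 × $180 = $4,806.00
Total: $104,005.50 + $4,806.00 = $108,811.50

$108,811.50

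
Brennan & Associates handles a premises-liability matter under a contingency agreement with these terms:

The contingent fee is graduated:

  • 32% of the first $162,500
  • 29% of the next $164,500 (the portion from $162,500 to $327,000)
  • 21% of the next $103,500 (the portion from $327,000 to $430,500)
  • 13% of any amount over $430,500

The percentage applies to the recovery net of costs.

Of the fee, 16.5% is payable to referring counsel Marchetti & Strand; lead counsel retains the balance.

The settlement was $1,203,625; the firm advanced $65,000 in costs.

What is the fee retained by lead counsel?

$178,269.37

Fee base (net of costs): $1,203,625 − $65,000 = $1,138,625
First $162,500 at 32% = $52,000.00
Next $164,500 at 29% = $47,705.00
Next $103,500 at 21% = $21,735.00
Remaining $708,125 at 13% = $92,056.25
Fee: $52,000.00 + $47,705.00 + $21,735.00 + $92,056.25 = $213,496.25
Referral share: 16.5% of $213,496.25 = $35,226.88; lead counsel retains $213,496.25 − $35,226.88 = $178,269.37.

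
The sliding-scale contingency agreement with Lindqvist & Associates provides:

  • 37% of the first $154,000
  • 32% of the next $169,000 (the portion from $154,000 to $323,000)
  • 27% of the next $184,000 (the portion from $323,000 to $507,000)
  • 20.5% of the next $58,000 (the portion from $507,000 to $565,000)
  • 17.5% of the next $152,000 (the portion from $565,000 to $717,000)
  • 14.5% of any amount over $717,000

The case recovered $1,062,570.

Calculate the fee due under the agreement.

First $154,000 at 37% = $56,980.00
Next $169,000 at 32% = $54,080.00
Next $184,000 at 27% = $49,680.00
Next $58,000 at 20.5% = $11,890.00
Next $152,000 at 17.5% = $26,600.00
Remaining $345,570 at 14.5% = $50,107.65
Fee: $56,980.00 + $54,080.00 + $49,680.00 + $11,890.00 + $26,600.00 + $50,107.65 = $249,337.65

$249,337.65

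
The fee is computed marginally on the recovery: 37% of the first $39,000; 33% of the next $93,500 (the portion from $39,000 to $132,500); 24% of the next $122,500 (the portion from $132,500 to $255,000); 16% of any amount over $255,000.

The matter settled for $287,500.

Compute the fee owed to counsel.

$79,885.00

First $39,000 at 37% = $14,430.00
Next $93,500 at 33% = $30,855.00
Next $122,500 at 24% = $29,400.00
Remaining $32,500 at 16% = $5,200.00
Fee: $14,430.00 + $30,855.00 + $29,400.00 + $5,200.00 = $79,885.00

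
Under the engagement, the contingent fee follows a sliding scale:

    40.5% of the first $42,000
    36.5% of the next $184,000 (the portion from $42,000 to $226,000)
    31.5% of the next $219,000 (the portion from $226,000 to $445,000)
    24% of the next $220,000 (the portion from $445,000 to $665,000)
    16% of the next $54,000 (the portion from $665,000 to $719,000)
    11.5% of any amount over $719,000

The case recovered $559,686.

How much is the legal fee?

$180,679.64

First $42,000 at 40.5% = $17,010.00
Next $184,000 at 36.5% = $67,160.00
Next $219,000 at 31.5% = $68,985.00
Remaining $114,686 at 24% = $27,524.64
Fee: $17,010.00 + $67,160.00 + $68,985.00 + $27,524.64 = $180,679.64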